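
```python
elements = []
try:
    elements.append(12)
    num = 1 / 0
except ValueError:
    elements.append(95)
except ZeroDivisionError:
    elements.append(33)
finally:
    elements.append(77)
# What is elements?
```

Step-by-step execution trace:
1. try: `elements.append(12)` → elements = [12].
2. `num = 1 / 0` raises ZeroDivisionError.
3. `except ValueError` does not match ZeroDivisionError; skipped.
4. `except ZeroDivisionError` matches → `elements.append(33)` → elements = [12, 33].
5. finally always runs: `elements.append(77)` → elements = [12, 33, 77].
Result: [12, 33, 77]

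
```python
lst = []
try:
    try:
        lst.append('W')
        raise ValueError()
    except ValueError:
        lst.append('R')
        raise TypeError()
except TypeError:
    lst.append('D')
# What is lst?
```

Step-by-step execution trace:
1. Inner try: `lst.append('W')` → lst = ['W'].
2. `raise ValueError()` raises ValueError.
3. Inner `except ValueError` matches → `lst.append('R')` → lst = ['W', 'R'].
4. `raise TypeError()` raises TypeError; propagates to outer try.
5. Outer `except TypeError` matches → `lst.append('D')` → lst = ['W', 'R', 'D'].
Result: ['W', 'R', 'D']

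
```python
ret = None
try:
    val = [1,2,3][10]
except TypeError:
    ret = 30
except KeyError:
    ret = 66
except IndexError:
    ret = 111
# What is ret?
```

Step-by-step execution trace:
1. `val = [1,2,3][10]` raises IndexError.
2. `except TypeError` does not match IndexError; skipped.
3. `except KeyError` does not match IndexError; skipped.
4. `except IndexError` matches → ret = 111.
Result: 111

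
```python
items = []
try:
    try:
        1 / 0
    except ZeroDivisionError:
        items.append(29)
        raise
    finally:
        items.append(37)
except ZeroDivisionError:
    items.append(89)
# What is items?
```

Step-by-step execution trace:
1. Inner try: `1 / 0` raises ZeroDivisionError.
2. Inner `except ZeroDivisionError` matches → `items.append(29)` → items = [29].
3. bare `raise` re-raises ZeroDivisionError.
4. Inner `finally` runs during unwinding: `items.append(37)` → items = [29, 37].
5. Outer `except ZeroDivisionError` matches → `items.append(89)` → items = [29, 37, 89].
Result: [29, 37, 89]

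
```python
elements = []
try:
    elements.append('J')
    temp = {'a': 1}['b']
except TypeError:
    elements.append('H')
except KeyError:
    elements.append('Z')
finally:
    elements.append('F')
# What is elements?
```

Step-by-step execution trace:
1. try: `elements.append('J')` → elements = ['J'].
2. `temp = {'a': 1}['b']` raises KeyError.
3. `except TypeError` does not match KeyError; skipped.
4. `except KeyError` matches → `elements.append('Z')` → elements = ['J', 'Z'].
5. finally always runs: `elements.append('F')` → elements = ['J', 'Z', 'F'].
Result: ['J', 'Z', 'F']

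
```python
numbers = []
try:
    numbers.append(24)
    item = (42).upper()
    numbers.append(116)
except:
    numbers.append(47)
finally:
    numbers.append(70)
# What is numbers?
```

Step-by-step execution trace:
1. try: `numbers.append(24)` → numbers = [24].
2. `item = (42).upper()` raises AttributeError; `numbers.append(116)` is not reached.
3. bare `except` matches → `numbers.append(47)` → numbers = [24, 47].
4. finally always runs: `numbers.append(70)` → numbers = [24, 47, 70].
Result: [24, 47, 70]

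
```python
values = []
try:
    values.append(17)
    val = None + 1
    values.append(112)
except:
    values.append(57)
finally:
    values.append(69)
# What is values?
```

Step-by-step execution trace:
1. try: `values.append(17)` → values = [17].
2. `val = None + 1` raises TypeError; `values.append(112)` is not reached.
3. bare `except` matches → `values.append(57)` → values = [17, 57].
4. finally always runs: `values.append(69)` → values = [17, 57, 69].
Result: [17, 57, 69]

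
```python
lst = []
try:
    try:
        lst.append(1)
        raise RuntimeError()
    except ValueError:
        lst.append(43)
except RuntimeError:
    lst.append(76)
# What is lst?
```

Step-by-step execution trace:
1. Inner try: `lst.append(1)` → lst = [1].
2. `raise RuntimeError()` raises RuntimeError.
3. Inner `except ValueError` does not match RuntimeError; exception propagates to outer try.
4. Outer `except RuntimeError` matches → `lst.append(76)` → lst = [1, 76].
Result: [1, 76]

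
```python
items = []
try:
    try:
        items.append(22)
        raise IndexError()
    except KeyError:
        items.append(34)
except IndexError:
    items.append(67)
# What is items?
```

Step-by-step execution trace:
1. Inner try: `items.append(22)` → items = [22].
2. `raise IndexError()` raises IndexError.
3. Inner `except KeyError` does not match IndexError; exception propagates to outer try.
4. Outer `except IndexError` matches → `items.append(67)` → items = [22, 67].
Result: [22, 67]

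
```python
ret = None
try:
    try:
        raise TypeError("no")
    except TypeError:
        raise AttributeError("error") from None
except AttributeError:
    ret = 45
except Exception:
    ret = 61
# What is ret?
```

Step-by-step execution trace:
1. Inner try raises TypeError; inner `except TypeError` catches it.
2. `raise AttributeError(...) from None` raises AttributeError (from None suppresses __context__, but the active exception is still AttributeError).
3. Outer `except AttributeError` matches → ret = 45.
4. `except Exception` is not reached.
Result: 45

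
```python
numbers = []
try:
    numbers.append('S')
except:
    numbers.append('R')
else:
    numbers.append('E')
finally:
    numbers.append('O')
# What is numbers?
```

Step-by-step execution trace:
1. try: `numbers.append('S')` → numbers = ['S']. No exception raised.
2. `except` is skipped.
3. `else` runs: `numbers.append('E')` → numbers = ['S', 'E'].
4. `finally` always runs: `numbers.append('O')` → numbers = ['S', 'E', 'O'].
Result: ['S', 'E', 'O']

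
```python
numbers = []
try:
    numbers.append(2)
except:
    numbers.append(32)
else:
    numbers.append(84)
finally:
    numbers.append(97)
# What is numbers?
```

Step-by-step execution trace:
1. try: `numbers.append(2)` → numbers = [2]. No exception raised.
2. `except` is skipped.
3. `else` runs: `numbers.append(84)` → numbers = [2, 84].
4. `finally` always runs: `numbers.append(97)` → numbers = [2, 84, 97].
Result: [2, 84, 97]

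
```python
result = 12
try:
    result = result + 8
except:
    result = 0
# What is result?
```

Step-by-step execution trace:
1. result starts at 12.
2. try: `result = result + 8` → result = 20. No exception raised.
3. `except` is skipped.
Result: 20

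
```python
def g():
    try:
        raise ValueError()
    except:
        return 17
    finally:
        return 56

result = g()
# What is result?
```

Step-by-step execution trace:
1. `g()` enters try: `raise ValueError()` raises ValueError.
2. bare `except` matches → `return 17` sets pending return value 17.
3. Before returning, `finally: return 56` runs and overrides the pending return.
4. g() returns 56 → result = 56.
Result: 56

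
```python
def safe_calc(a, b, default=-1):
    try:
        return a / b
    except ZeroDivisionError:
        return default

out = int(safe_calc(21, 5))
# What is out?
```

Step-by-step execution trace:
1. `safe_calc(21, 5)` enters try: `return 21 / 5` → returns 4.2. No exception raised.
2. `except ZeroDivisionError` is skipped.
3. `int(4.2)` → 4 → out = 4.
Result: 4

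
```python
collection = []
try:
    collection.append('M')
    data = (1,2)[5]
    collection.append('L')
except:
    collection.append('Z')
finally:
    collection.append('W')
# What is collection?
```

Step-by-step execution trace:
1. try: `collection.append('M')` → collection = ['M'].
2. `data = (1,2)[5]` raises IndexError; `collection.append('L')` is not reached.
3. bare `except` matches → `collection.append('Z')` → collection = ['M', 'Z'].
4. finally always runs: `collection.append('W')` → collection = ['M', 'Z', 'W'].
Result: ['M', 'Z', 'W']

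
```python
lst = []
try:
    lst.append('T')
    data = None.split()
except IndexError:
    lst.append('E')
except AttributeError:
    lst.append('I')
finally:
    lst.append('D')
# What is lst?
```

Step-by-step execution trace:
1. try: `lst.append('T')` → lst = ['T'].
2. `data = None.split()` raises AttributeError.
3. `except IndexError` does not match AttributeError; skipped.
4. `except AttributeError` matches → `lst.append('I')` → lst = ['T', 'I'].
5. finally always runs: `lst.append('D')` → lst = ['T', 'I', 'D'].
Result: ['T', 'I', 'D']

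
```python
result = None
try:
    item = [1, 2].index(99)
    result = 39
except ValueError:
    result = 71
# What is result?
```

Step-by-step execution trace:
1. `item = [1, 2].index(99)` raises ValueError.
2. `result = 39` is not reached.
3. `except ValueError` matches → result = 71.
Result: 71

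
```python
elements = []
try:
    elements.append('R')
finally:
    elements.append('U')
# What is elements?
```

Step-by-step execution trace:
1. try: `elements.append('R')` → elements = ['R'].
2. The try body completes without raising.
3. finally always runs: `elements.append('U')` → elements = ['R', 'U'].
Result: ['R', 'U']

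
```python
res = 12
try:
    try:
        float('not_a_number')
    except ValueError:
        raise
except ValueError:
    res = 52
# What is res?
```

Step-by-step execution trace:
1. Inner try: `float('not_a_number')` raises ValueError.
2. Inner `except ValueError` matches; bare `raise` re-raises the same ValueError.
3. Outer `except ValueError` matches → res = 52.
Result: 52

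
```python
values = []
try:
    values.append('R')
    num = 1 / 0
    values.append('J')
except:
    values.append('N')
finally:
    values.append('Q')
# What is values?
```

Step-by-step execution trace:
1. try: `values.append('R')` → values = ['R'].
2. `num = 1 / 0` raises ZeroDivisionError; `values.append('J')` is not reached.
3. bare `except` matches → `values.append('N')` → values = ['R', 'N'].
4. finally always runs: `values.append('Q')` → values = ['R', 'N', 'Q'].
Result: ['R', 'N', 'Q']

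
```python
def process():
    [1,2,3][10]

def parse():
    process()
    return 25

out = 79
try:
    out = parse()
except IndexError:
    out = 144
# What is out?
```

Step-by-step execution trace:
1. out starts at 79.
2. try: `parse()` calls `process()`.
3. `process()` evaluates `[1,2,3][10]`, which raises IndexError; it propagates through parse (uncaught).
4. `return 25` in parse is not reached; the assignment to out does not complete.
5. `except IndexError` matches → out = 144.
Result: 144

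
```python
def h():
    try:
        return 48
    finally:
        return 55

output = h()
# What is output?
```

Step-by-step execution trace:
1. `h()` enters try: `return 48` sets pending return value 48.
2. Before returning, `finally: return 55` runs and overrides the pending return.
3. h() returns 55 → output = 55.
Result: 55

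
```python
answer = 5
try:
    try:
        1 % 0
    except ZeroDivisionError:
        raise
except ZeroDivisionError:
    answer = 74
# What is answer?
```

Step-by-step execution trace:
1. Inner try: `1 % 0` raises ZeroDivisionError.
2. Inner `except ZeroDivisionError` matches; bare `raise` re-raises the same ZeroDivisionError.
3. Outer `except ZeroDivisionError` matches → answer = 74.
Result: 74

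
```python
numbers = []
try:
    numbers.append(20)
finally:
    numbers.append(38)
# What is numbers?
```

Step-by-step execution trace:
1. try: `numbers.append(20)` → numbers = [20].
2. The try body completes without raising.
3. finally always runs: `numbers.append(38)` → numbers = [20, 38].
Result: [20, 38]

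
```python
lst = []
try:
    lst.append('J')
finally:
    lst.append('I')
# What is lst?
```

Step-by-step execution trace:
1. try: `lst.append('J')` → lst = ['J'].
2. The try body completes without raising.
3. finally always runs: `lst.append('I')` → lst = ['J', 'I'].
Result: ['J', 'I']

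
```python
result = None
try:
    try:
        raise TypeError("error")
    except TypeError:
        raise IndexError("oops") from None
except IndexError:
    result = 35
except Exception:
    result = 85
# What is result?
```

Step-by-step execution trace:
1. Inner try raises TypeError; inner `except TypeError` catches it.
2. `raise IndexError(...) from None` raises IndexError (from None suppresses __context__, but the active exception is still IndexError).
3. Outer `except IndexError` matches → result = 35.
4. `except Exception` is not reached.
Result: 35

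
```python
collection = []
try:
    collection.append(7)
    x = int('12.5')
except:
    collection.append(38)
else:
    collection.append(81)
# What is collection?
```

Step-by-step execution trace:
1. try: `collection.append(7)` → collection = [7].
2. `x = int('12.5')` raises ValueError.
3. bare `except` matches → `collection.append(38)` → collection = [7, 38].
4. `else` is skipped (an exception was raised).
Result: [7, 38]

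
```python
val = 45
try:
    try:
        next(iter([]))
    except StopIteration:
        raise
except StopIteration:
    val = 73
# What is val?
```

Step-by-step execution trace:
1. Inner try: `next(iter([]))` raises StopIteration.
2. Inner `except StopIteration` matches; bare `raise` re-raises the same StopIteration.
3. Outer `except StopIteration` matches → val = 73.
Result: 73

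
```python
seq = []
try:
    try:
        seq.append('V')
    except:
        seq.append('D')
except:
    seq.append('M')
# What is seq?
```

Step-by-step execution trace:
1. Inner try: `seq.append('V')` → seq = ['V']. No exception raised.
2. Inner `except` is skipped.
3. Inner try completes normally; outer `except` is skipped.
Result: ['V']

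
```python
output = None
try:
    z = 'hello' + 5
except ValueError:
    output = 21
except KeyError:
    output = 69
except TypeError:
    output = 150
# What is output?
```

Step-by-step execution trace:
1. `z = 'hello' + 5` raises TypeError.
2. `except ValueError` does not match TypeError; skipped.
3. `except KeyError` does not match TypeError; skipped.
4. `except TypeError` matches → output = 150.
Result: 150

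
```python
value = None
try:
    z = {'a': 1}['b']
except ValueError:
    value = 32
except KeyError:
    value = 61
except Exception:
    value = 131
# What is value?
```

Step-by-step execution trace:
1. `z = {'a': 1}['b']` raises KeyError.
2. `except ValueError` does not match KeyError; skipped.
3. `except KeyError` matches → value = 61.
4. Remaining except clauses are skipped.
Result: 61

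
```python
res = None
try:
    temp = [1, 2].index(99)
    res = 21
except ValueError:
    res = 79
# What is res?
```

Step-by-step execution trace:
1. `temp = [1, 2].index(99)` raises ValueError.
2. `res = 21` is not reached.
3. `except ValueError` matches → res = 79.
Result: 79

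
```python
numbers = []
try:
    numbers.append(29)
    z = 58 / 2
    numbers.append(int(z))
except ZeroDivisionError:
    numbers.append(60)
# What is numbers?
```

Step-by-step execution trace:
1. try: `numbers.append(29)` → numbers = [29].
2. `z = 58 / 2` → z = 29.0. No exception raised.
3. `numbers.append(int(z))` → numbers = [29, 29].
4. `except ZeroDivisionError` is skipped (no exception was raised).
Result: [29, 29]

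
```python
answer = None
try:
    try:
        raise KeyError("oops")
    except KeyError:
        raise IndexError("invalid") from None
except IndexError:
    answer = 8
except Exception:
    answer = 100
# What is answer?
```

Step-by-step execution trace:
1. Inner try raises KeyError; inner `except KeyError` catches it.
2. `raise IndexError(...) from None` raises IndexError (from None suppresses __context__, but the active exception is still IndexError).
3. Outer `except IndexError` matches → answer = 8.
4. `except Exception` is not reached.
Result: 8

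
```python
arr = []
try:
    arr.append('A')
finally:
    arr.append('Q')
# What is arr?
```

Step-by-step execution trace:
1. try: `arr.append('A')` → arr = ['A'].
2. The try body completes without raising.
3. finally always runs: `arr.append('Q')` → arr = ['A', 'Q'].
Result: ['A', 'Q']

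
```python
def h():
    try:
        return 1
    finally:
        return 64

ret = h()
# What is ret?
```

Step-by-step execution trace:
1. `h()` enters try: `return 1` sets pending return value 1.
2. Before returning, `finally: return 64` runs and overrides the pending return.
3. h() returns 64 → ret = 64.
Result: 64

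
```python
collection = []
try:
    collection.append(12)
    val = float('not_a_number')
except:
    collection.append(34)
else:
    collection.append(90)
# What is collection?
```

Step-by-step execution trace:
1. try: `collection.append(12)` → collection = [12].
2. `val = float('not_a_number')` raises ValueError.
3. bare `except` matches → `collection.append(34)` → collection = [12, 34].
4. `else` is skipped (an exception was raised).
Result: [12, 34]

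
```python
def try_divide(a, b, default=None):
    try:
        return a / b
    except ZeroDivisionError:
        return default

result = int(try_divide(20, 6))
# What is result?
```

Step-by-step execution trace:
1. `try_divide(20, 6)` enters try: `return 20 / 6` → returns 3.3333333333333335. No exception raised.
2. `except ZeroDivisionError` is skipped.
3. `int(3.3333333333333335)` → 3 → result = 3.
Result: 3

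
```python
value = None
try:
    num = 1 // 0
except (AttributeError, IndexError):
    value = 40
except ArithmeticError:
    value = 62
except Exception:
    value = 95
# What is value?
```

Step-by-step execution trace:
1. `num = 1 // 0` raises ZeroDivisionError.
2. `except (AttributeError, IndexError)` does not match ZeroDivisionError; skipped.
3. `except ArithmeticError` matches (ZeroDivisionError is a subclass of ArithmeticError) → value = 62.
4. `except Exception` is not reached.
Result: 62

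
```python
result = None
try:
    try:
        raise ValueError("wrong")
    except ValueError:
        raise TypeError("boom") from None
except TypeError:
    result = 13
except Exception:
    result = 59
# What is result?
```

Step-by-step execution trace:
1. Inner try raises ValueError; inner `except ValueError` catches it.
2. `raise TypeError(...) from None` raises TypeError (from None suppresses __context__, but the active exception is still TypeError).
3. Outer `except TypeError` matches → result = 13.
4. `except Exception` is not reached.
Result: 13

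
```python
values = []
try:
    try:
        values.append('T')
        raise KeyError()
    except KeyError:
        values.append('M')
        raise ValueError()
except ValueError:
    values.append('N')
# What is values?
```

Step-by-step execution trace:
1. Inner try: `values.append('T')` → values = ['T'].
2. `raise KeyError()` raises KeyError.
3. Inner `except KeyError` matches → `values.append('M')` → values = ['T', 'M'].
4. `raise ValueError()` raises ValueError; propagates to outer try.
5. Outer `except ValueError` matches → `values.append('N')` → values = ['T', 'M', 'N'].
Result: ['T', 'M', 'N']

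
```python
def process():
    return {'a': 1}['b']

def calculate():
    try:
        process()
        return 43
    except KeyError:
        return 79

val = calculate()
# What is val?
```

Step-by-step execution trace:
1. `calculate()` calls `process()`.
2. `process()` evaluates `{'a': 1}['b']`, which raises KeyError; it propagates to the caller.
3. `return 43` is not reached.
4. `except KeyError` in calculate matches → returns 79.
5. val = 79.
Result: 79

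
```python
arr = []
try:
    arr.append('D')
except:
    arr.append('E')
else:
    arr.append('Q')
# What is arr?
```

Step-by-step execution trace:
1. try: `arr.append('D')` → arr = ['D']. No exception raised.
2. `except` is skipped.
3. `else` runs (try completed without exception): `arr.append('Q')` → arr = ['D', 'Q'].
Result: ['D', 'Q']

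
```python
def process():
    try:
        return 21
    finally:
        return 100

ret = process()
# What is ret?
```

Step-by-step execution trace:
1. `process()` enters try: `return 21` sets pending return value 21.
2. Before returning, `finally: return 100` runs and overrides the pending return.
3. process() returns 100 → ret = 100.
Result: 100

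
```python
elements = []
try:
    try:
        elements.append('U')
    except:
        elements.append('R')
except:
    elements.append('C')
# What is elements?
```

Step-by-step execution trace:
1. Inner try: `elements.append('U')` → elements = ['U']. No exception raised.
2. Inner `except` is skipped.
3. Inner try completes normally; outer `except` is skipped.
Result: ['U']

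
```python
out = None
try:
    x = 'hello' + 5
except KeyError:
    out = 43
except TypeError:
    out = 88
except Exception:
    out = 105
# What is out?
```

Step-by-step execution trace:
1. `x = 'hello' + 5` raises TypeError.
2. `except KeyError` does not match TypeError; skipped.
3. `except TypeError` matches → out = 88.
4. Remaining except clauses are skipped.
Result: 88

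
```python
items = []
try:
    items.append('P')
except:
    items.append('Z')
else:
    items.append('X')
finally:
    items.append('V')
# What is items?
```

Step-by-step execution trace:
1. try: `items.append('P')` → items = ['P']. No exception raised.
2. `except` is skipped.
3. `else` runs: `items.append('X')` → items = ['P', 'X'].
4. `finally` always runs: `items.append('V')` → items = ['P', 'X', 'V'].
Result: ['P', 'X', 'V']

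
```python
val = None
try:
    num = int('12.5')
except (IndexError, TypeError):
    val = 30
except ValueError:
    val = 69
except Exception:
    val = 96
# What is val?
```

Step-by-step execution trace:
1. `num = int('12.5')` raises ValueError.
2. `except (IndexError, TypeError)` does not match ValueError; skipped.
3. `except ValueError` matches (exact type match) → val = 69.
4. `except Exception` is not reached.
Result: 69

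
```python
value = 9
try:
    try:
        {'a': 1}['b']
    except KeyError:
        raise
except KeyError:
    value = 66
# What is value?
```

Step-by-step execution trace:
1. Inner try: `{'a': 1}['b']` raises KeyError.
2. Inner `except KeyError` matches; bare `raise` re-raises the same KeyError.
3. Outer `except KeyError` matches → value = 66.
Result: 66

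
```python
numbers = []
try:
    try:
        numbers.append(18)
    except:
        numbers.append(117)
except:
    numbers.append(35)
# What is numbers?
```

Step-by-step execution trace:
1. Inner try: `numbers.append(18)` → numbers = [18]. No exception raised.
2. Inner `except` is skipped.
3. Inner try completes normally; outer `except` is skipped.
Result: [18]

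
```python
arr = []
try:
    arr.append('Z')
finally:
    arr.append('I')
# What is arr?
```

Step-by-step execution trace:
1. try: `arr.append('Z')` → arr = ['Z'].
2. The try body completes without raising.
3. finally always runs: `arr.append('I')` → arr = ['Z', 'I'].
Result: ['Z', 'I']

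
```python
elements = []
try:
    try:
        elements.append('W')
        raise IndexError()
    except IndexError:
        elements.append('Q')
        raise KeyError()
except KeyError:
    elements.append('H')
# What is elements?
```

Step-by-step execution trace:
1. Inner try: `elements.append('W')` → elements = ['W'].
2. `raise IndexError()` raises IndexError.
3. Inner `except IndexError` matches → `elements.append('Q')` → elements = ['W', 'Q'].
4. `raise KeyError()` raises KeyError; propagates to outer try.
5. Outer `except KeyError` matches → `elements.append('H')` → elements = ['W', 'Q', 'H'].
Result: ['W', 'Q', 'H']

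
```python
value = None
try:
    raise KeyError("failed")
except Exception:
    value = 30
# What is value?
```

Step-by-step execution trace:
1. `raise KeyError(...)` raises KeyError.
2. `except Exception` matches (KeyError is a subclass of Exception) → value = 30.
Result: 30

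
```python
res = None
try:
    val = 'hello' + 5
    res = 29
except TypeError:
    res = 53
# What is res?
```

Step-by-step execution trace:
1. `val = 'hello' + 5` raises TypeError.
2. `res = 29` is not reached.
3. `except TypeError` matches → res = 53.
Result: 53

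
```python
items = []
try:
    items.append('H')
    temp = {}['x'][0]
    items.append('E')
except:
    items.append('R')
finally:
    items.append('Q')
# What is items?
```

Step-by-step execution trace:
1. try: `items.append('H')` → items = ['H'].
2. `temp = {}['x'][0]` raises KeyError; `items.append('E')` is not reached.
3. bare `except` matches → `items.append('R')` → items = ['H', 'R'].
4. finally always runs: `items.append('Q')` → items = ['H', 'R', 'Q'].
Result: ['H', 'R', 'Q']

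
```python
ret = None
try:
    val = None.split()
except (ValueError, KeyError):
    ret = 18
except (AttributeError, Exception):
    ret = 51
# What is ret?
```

Step-by-step execution trace:
1. `val = None.split()` raises AttributeError.
2. `except (ValueError, KeyError)` does not match AttributeError; skipped.
3. `except (AttributeError, Exception)` matches (AttributeError is in the tuple) → ret = 51.
Result: 51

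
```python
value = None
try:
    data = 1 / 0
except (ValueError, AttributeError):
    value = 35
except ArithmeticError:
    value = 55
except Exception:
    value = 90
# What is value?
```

Step-by-step execution trace:
1. `data = 1 / 0` raises ZeroDivisionError.
2. `except (ValueError, AttributeError)` does not match ZeroDivisionError; skipped.
3. `except ArithmeticError` matches (ZeroDivisionError is a subclass of ArithmeticError) → value = 55.
4. `except Exception` is not reached.
Result: 55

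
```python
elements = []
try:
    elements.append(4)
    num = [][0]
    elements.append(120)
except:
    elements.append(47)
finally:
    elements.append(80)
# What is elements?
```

Step-by-step execution trace:
1. try: `elements.append(4)` → elements = [4].
2. `num = [][0]` raises IndexError; `elements.append(120)` is not reached.
3. bare `except` matches → `elements.append(47)` → elements = [4, 47].
4. finally always runs: `elements.append(80)` → elements = [4, 47, 80].
Result: [4, 47, 80]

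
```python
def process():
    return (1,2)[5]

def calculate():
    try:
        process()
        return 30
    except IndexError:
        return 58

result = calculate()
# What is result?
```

Step-by-step execution trace:
1. `calculate()` calls `process()`.
2. `process()` evaluates `(1,2)[5]`, which raises IndexError; it propagates to the caller.
3. `return 30` is not reached.
4. `except IndexError` in calculate matches → returns 58.
5. result = 58.
Result: 58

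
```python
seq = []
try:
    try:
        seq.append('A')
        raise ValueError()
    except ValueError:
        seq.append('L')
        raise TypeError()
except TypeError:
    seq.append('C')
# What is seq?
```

Step-by-step execution trace:
1. Inner try: `seq.append('A')` → seq = ['A'].
2. `raise ValueError()` raises ValueError.
3. Inner `except ValueError` matches → `seq.append('L')` → seq = ['A', 'L'].
4. `raise TypeError()` raises TypeError; propagates to outer try.
5. Outer `except TypeError` matches → `seq.append('C')` → seq = ['A', 'L', 'C'].
Result: ['A', 'L', 'C']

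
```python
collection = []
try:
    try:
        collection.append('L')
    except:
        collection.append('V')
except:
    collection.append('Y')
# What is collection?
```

Step-by-step execution trace:
1. Inner try: `collection.append('L')` → collection = ['L']. No exception raised.
2. Inner `except` is skipped.
3. Inner try completes normally; outer `except` is skipped.
Result: ['L']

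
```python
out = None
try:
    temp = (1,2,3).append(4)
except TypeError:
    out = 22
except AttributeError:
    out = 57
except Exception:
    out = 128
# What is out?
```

Step-by-step execution trace:
1. `temp = (1,2,3).append(4)` raises AttributeError.
2. `except TypeError` does not match AttributeError; skipped.
3. `except AttributeError` matches → out = 57.
4. Remaining except clauses are skipped.
Result: 57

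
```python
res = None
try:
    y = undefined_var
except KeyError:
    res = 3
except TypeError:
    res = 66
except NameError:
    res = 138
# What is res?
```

Step-by-step execution trace:
1. `y = undefined_var` raises NameError.
2. `except KeyError` does not match NameError; skipped.
3. `except TypeError` does not match NameError; skipped.
4. `except NameError` matches → res = 138.
Result: 138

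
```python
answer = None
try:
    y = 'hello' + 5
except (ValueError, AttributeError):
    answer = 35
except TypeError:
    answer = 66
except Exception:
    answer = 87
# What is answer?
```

Step-by-step execution trace:
1. `y = 'hello' + 5` raises TypeError.
2. `except (ValueError, AttributeError)` does not match TypeError; skipped.
3. `except TypeError` matches (exact type match) → answer = 66.
4. `except Exception` is not reached.
Result: 66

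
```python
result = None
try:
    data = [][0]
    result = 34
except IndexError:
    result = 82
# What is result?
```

Step-by-step execution trace:
1. `data = [][0]` raises IndexError.
2. `result = 34` is not reached.
3. `except IndexError` matches → result = 82.
Result: 82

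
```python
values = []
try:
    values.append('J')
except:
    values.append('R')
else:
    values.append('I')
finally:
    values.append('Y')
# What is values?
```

Step-by-step execution trace:
1. try: `values.append('J')` → values = ['J']. No exception raised.
2. `except` is skipped.
3. `else` runs: `values.append('I')` → values = ['J', 'I'].
4. `finally` always runs: `values.append('Y')` → values = ['J', 'I', 'Y'].
Result: ['J', 'I', 'Y']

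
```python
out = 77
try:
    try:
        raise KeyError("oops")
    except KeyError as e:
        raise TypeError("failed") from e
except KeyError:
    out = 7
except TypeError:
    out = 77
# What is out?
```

Step-by-step execution trace:
1. Inner try raises KeyError; inner `except KeyError as e` catches it.
2. `raise TypeError(...) from e` raises TypeError (KeyError is attached as __cause__, but only TypeError is active).
3. Outer `except KeyError` does not match TypeError; skipped.
4. Outer `except TypeError` matches → out = 77.
Result: 77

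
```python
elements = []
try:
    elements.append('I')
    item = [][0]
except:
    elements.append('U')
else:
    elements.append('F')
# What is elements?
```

Step-by-step execution trace:
1. try: `elements.append('I')` → elements = ['I'].
2. `item = [][0]` raises IndexError.
3. bare `except` matches → `elements.append('U')` → elements = ['I', 'U'].
4. `else` is skipped (an exception was raised).
Result: ['I', 'U']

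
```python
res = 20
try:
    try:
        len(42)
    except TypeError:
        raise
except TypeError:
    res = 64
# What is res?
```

Step-by-step execution trace:
1. Inner try: `len(42)` raises TypeError.
2. Inner `except TypeError` matches; bare `raise` re-raises the same TypeError.
3. Outer `except TypeError` matches → res = 64.
Result: 64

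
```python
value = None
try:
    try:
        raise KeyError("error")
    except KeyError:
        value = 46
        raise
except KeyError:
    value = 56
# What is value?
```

Step-by-step execution trace:
1. Inner try: `raise KeyError("error")` raises KeyError.
2. Inner `except KeyError` matches → value = 46.
3. bare `raise` re-raises the same KeyError.
4. Outer `except KeyError` matches → value = 56.
Result: 56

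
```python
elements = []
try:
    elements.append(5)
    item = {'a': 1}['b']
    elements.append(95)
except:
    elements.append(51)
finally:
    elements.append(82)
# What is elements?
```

Step-by-step execution trace:
1. try: `elements.append(5)` → elements = [5].
2. `item = {'a': 1}['b']` raises KeyError; `elements.append(95)` is not reached.
3. bare `except` matches → `elements.append(51)` → elements = [5, 51].
4. finally always runs: `elements.append(82)` → elements = [5, 51, 82].
Result: [5, 51, 82]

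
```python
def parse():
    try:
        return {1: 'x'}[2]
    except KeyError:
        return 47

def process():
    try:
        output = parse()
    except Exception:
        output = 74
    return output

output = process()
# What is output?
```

Step-by-step execution trace:
1. `process()` calls `parse()`.
2. In parse: `{1: 'x'}[2]` raises KeyError; `except KeyError` catches it → returns 47.
3. In process: `output = parse()` → output = 47. No exception reaches process.
4. `except Exception` is skipped; process returns 47.
5. output = 47.
Result: 47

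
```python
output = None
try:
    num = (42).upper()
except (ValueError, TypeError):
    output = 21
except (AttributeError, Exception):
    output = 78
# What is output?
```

Step-by-step execution trace:
1. `num = (42).upper()` raises AttributeError.
2. `except (ValueError, TypeError)` does not match AttributeError; skipped.
3. `except (AttributeError, Exception)` matches (AttributeError is in the tuple) → output = 78.
Result: 78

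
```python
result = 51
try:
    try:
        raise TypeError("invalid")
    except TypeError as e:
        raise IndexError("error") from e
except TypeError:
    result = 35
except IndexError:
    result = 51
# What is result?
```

Step-by-step execution trace:
1. Inner try raises TypeError; inner `except TypeError as e` catches it.
2. `raise IndexError(...) from e` raises IndexError (TypeError is attached as __cause__, but only IndexError is active).
3. Outer `except TypeError` does not match IndexError; skipped.
4. Outer `except IndexError` matches → result = 51.
Result: 51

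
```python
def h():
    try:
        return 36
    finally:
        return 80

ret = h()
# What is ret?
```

Step-by-step execution trace:
1. `h()` enters try: `return 36` sets pending return value 36.
2. Before returning, `finally: return 80` runs and overrides the pending return.
3. h() returns 80 → ret = 80.
Result: 80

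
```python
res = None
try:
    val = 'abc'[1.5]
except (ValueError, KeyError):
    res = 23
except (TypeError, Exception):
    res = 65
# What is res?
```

Step-by-step execution trace:
1. `val = 'abc'[1.5]` raises TypeError.
2. `except (ValueError, KeyError)` does not match TypeError; skipped.
3. `except (TypeError, Exception)` matches (TypeError is in the tuple) → res = 65.
Result: 65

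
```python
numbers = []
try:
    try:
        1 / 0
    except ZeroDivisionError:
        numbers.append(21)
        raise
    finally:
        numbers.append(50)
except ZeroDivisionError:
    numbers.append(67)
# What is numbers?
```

Step-by-step execution trace:
1. Inner try: `1 / 0` raises ZeroDivisionError.
2. Inner `except ZeroDivisionError` matches → `numbers.append(21)` → numbers = [21].
3. bare `raise` re-raises ZeroDivisionError.
4. Inner `finally` runs during unwinding: `numbers.append(50)` → numbers = [21, 50].
5. Outer `except ZeroDivisionError` matches → `numbers.append(67)` → numbers = [21, 50, 67].
Result: [21, 50, 67]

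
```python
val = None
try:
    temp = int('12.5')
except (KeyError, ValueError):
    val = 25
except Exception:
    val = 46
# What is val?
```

Step-by-step execution trace:
1. `temp = int('12.5')` raises ValueError.
2. `except (KeyError, ValueError)` matches (ValueError is in the tuple) → val = 25.
3. `except Exception` is not reached.
Result: 25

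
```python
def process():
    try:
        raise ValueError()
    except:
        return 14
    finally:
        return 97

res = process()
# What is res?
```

Step-by-step execution trace:
1. `process()` enters try: `raise ValueError()` raises ValueError.
2. bare `except` matches → `return 14` sets pending return value 14.
3. Before returning, `finally: return 97` runs and overrides the pending return.
4. process() returns 97 → res = 97.
Result: 97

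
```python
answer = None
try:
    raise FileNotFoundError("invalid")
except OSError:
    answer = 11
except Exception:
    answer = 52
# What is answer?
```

Step-by-step execution trace:
1. `raise FileNotFoundError(...)` raises FileNotFoundError.
2. `except OSError` matches (FileNotFoundError is a subclass of OSError) → answer = 11.
3. `except Exception` is not reached.
Result: 11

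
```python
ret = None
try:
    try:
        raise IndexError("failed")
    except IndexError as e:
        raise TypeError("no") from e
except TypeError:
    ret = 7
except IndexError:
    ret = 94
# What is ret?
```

Step-by-step execution trace:
1. Inner try raises IndexError; inner `except IndexError as e` catches it.
2. `raise TypeError(...) from e` raises TypeError (IndexError is attached as __cause__, but only TypeError is active).
3. Outer `except TypeError` matches → ret = 7.
4. `except IndexError` is not reached.
Result: 7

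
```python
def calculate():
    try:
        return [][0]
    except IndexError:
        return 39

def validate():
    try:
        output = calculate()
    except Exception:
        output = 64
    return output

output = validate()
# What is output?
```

Step-by-step execution trace:
1. `validate()` calls `calculate()`.
2. In calculate: `[][0]` raises IndexError; `except IndexError` catches it → returns 39.
3. In validate: `output = calculate()` → output = 39. No exception reaches validate.
4. `except Exception` is skipped; validate returns 39.
5. output = 39.
Result: 39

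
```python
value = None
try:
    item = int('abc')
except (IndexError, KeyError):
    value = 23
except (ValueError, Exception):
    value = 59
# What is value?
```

Step-by-step execution trace:
1. `item = int('abc')` raises ValueError.
2. `except (IndexError, KeyError)` does not match ValueError; skipped.
3. `except (ValueError, Exception)` matches (ValueError is in the tuple) → value = 59.
Result: 59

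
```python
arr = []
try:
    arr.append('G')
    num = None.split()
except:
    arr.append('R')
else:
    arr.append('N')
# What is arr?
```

Step-by-step execution trace:
1. try: `arr.append('G')` → arr = ['G'].
2. `num = None.split()` raises AttributeError.
3. bare `except` matches → `arr.append('R')` → arr = ['G', 'R'].
4. `else` is skipped (an exception was raised).
Result: ['G', 'R']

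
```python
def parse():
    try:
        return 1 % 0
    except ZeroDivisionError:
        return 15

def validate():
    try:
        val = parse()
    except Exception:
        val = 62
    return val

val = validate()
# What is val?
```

Step-by-step execution trace:
1. `validate()` calls `parse()`.
2. In parse: `1 % 0` raises ZeroDivisionError; `except ZeroDivisionError` catches it → returns 15.
3. In validate: `val = parse()` → val = 15. No exception reaches validate.
4. `except Exception` is skipped; validate returns 15.
5. val = 15.
Result: 15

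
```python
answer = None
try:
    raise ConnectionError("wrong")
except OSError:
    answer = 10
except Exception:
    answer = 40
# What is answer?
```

Step-by-step execution trace:
1. `raise ConnectionError(...)` raises ConnectionError.
2. `except OSError` matches (ConnectionError is a subclass of OSError) → answer = 10.
3. `except Exception` is not reached.
Result: 10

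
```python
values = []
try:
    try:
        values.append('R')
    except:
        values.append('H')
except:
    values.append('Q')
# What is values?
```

Step-by-step execution trace:
1. Inner try: `values.append('R')` → values = ['R']. No exception raised.
2. Inner `except` is skipped.
3. Inner try completes normally; outer `except` is skipped.
Result: ['R']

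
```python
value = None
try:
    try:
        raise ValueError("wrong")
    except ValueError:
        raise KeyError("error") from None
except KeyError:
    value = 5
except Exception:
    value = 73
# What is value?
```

Step-by-step execution trace:
1. Inner try raises ValueError; inner `except ValueError` catches it.
2. `raise KeyError(...) from None` raises KeyError (from None suppresses __context__, but the active exception is still KeyError).
3. Outer `except KeyError` matches → value = 5.
4. `except Exception` is not reached.
Result: 5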